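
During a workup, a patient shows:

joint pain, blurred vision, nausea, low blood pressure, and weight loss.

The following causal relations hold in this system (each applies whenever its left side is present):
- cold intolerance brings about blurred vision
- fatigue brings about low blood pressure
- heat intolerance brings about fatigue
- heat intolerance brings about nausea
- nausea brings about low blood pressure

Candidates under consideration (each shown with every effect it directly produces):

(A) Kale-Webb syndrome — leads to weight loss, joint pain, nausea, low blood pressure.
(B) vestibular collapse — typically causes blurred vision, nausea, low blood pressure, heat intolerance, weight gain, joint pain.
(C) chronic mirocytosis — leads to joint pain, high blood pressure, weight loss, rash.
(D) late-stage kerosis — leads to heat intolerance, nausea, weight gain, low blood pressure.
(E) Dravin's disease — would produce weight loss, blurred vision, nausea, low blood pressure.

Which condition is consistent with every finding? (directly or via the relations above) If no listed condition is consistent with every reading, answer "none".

Testing each hypothesis:
(A) Kale-Webb syndrome — does not account for blurred vision
(B) vestibular collapse — joint pain match; blurred vision match; nausea match; low blood pressure match; weight loss miss
(C) chronic mirocytosis — joint pain match; blurred vision miss; nausea miss; low blood pressure miss; weight loss match
(D) late-stage kerosis — fails on joint pain, blurred vision, weight loss (predicts weight gain, not weight loss)
(E) Dravin's disease — joint pain miss; blurred vision match; nausea match; low blood pressure match; weight loss match
Every candidate fails on at least one observation.

none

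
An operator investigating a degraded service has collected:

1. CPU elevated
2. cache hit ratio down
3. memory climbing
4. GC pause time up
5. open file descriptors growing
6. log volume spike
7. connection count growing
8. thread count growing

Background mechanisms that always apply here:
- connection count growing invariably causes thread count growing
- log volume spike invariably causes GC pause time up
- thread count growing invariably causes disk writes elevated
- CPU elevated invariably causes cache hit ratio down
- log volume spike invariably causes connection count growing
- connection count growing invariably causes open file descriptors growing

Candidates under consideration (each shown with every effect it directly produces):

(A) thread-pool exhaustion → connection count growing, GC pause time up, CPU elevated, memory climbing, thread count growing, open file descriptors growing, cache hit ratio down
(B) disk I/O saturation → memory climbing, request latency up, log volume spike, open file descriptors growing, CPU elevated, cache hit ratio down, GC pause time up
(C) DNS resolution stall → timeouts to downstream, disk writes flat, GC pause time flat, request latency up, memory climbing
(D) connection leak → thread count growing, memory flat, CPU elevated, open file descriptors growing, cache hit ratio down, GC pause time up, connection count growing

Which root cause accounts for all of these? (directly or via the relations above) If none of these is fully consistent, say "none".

For each candidate, compare predicted effects to what was observed:
(A) thread-pool exhaustion — CPU elevated match; cache hit ratio down match; memory climbing match; GC pause time up match; open file descriptors growing match; log volume spike miss; connection count growing match; thread count growing match
(B) disk I/O saturation — accounts for every observation (connection count growing via log volume spike → connection count growing)
(C) DNS resolution stall — CPU elevated miss; cache hit ratio down miss; memory climbing match; GC pause time up miss; open file descriptors growing miss; log volume spike miss; connection count growing miss; thread count growing miss
(D) connection leak — CPU elevated match; cache hit ratio down match; memory climbing miss; GC pause time up match; open file descriptors growing match; log volume spike miss; connection count growing match; thread count growing match
Only (B) is consistent with every observation.

B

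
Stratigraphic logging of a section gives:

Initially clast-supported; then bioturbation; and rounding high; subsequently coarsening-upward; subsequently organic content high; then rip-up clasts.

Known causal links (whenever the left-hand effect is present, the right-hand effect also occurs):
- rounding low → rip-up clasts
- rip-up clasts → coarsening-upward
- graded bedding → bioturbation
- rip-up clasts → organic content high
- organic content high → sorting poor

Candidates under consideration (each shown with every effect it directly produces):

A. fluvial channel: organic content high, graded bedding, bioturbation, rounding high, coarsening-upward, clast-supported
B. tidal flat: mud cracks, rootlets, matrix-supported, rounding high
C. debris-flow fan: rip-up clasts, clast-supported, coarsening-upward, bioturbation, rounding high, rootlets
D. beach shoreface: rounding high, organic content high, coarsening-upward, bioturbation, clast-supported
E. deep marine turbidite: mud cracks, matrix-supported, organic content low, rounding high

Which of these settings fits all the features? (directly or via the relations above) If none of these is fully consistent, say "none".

C

For each candidate, compare predicted effects to what was observed:
(A) fluvial channel — clast-supported match; bioturbation match; rounding high match; coarsening-upward match; organic content high match; rip-up clasts miss
(B) tidal flat — fails on clast-supported, bioturbation, coarsening-upward, organic content high, rip-up clasts (predicts matrix-supported, not clast-supported)
(C) debris-flow fan — clast-supported match; bioturbation match; rounding high match; coarsening-upward match; organic content high match (by rip-up clasts → organic content high); rip-up clasts match
(D) beach shoreface — does not account for rip-up clasts
(E) deep marine turbidite — clast-supported miss; bioturbation miss; rounding high match; coarsening-upward miss; organic content high miss; rip-up clasts miss
(C) is the only candidate with no mismatches.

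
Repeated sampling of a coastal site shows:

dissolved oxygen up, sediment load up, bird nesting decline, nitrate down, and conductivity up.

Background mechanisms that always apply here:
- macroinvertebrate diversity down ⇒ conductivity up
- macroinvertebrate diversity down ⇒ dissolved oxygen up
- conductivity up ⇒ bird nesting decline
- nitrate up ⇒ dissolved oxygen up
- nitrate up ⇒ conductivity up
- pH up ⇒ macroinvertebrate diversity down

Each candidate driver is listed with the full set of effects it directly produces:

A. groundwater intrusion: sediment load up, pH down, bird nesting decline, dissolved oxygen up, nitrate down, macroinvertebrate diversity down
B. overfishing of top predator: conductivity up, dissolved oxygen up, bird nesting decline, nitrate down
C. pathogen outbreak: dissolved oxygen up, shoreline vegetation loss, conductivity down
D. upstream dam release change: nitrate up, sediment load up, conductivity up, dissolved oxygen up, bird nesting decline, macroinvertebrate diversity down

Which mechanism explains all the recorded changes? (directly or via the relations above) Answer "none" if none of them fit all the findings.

A

For each candidate, compare predicted effects to what was observed:
(A) groundwater intrusion — dissolved oxygen up yes; sediment load up yes; bird nesting decline yes; nitrate down yes; conductivity up yes (through macroinvertebrate diversity down → conductivity up)
(B) overfishing of top predator — does not account for sediment load up
(C) pathogen outbreak — dissolved oxygen up yes; sediment load up NO; bird nesting decline NO; nitrate down NO; conductivity up NO
(D) upstream dam release change — fails on nitrate down (predicts nitrate up, not nitrate down)
Only (A) is consistent with every observation.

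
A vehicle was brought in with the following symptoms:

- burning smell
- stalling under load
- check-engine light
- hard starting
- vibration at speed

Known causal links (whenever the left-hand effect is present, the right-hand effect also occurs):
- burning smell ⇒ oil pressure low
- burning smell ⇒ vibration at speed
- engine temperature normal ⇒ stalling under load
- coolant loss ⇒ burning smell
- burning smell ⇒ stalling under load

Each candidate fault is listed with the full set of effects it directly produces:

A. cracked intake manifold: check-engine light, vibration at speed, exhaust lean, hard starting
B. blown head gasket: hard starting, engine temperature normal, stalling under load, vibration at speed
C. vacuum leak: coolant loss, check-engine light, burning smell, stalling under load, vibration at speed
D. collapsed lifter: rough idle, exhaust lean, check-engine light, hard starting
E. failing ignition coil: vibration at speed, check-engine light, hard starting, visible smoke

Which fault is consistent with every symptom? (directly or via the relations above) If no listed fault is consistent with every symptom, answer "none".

none

Per-candidate check:
(A) cracked intake manifold — does not account for burning smell, stalling under load
(B) blown head gasket — burning smell miss; stalling under load match; check-engine light miss; hard starting match; vibration at speed match
(C) vacuum leak — burning smell match; stalling under load match; check-engine light match; hard starting miss; vibration at speed match
(D) collapsed lifter — does not account for burning smell, stalling under load, vibration at speed
(E) failing ignition coil — burning smell miss; stalling under load miss; check-engine light match; hard starting match; vibration at speed match
None of the listed candidates fits everything.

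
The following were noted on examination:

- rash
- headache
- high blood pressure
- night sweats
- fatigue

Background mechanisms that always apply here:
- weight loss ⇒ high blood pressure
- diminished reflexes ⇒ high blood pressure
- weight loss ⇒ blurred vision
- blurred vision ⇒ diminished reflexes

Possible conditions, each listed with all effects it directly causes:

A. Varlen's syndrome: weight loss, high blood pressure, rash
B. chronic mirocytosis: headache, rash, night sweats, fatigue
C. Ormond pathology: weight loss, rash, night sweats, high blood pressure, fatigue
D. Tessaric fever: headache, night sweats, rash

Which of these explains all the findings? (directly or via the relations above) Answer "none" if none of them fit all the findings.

Testing each hypothesis:
(A) Varlen's syndrome — rash +; headache -; high blood pressure +; night sweats -; fatigue -
(B) chronic mirocytosis — does not account for high blood pressure
(C) Ormond pathology — rash +; headache -; high blood pressure +; night sweats +; fatigue +
(D) Tessaric fever — rash +; headache +; high blood pressure -; night sweats +; fatigue -
No candidate is consistent with all observations.

none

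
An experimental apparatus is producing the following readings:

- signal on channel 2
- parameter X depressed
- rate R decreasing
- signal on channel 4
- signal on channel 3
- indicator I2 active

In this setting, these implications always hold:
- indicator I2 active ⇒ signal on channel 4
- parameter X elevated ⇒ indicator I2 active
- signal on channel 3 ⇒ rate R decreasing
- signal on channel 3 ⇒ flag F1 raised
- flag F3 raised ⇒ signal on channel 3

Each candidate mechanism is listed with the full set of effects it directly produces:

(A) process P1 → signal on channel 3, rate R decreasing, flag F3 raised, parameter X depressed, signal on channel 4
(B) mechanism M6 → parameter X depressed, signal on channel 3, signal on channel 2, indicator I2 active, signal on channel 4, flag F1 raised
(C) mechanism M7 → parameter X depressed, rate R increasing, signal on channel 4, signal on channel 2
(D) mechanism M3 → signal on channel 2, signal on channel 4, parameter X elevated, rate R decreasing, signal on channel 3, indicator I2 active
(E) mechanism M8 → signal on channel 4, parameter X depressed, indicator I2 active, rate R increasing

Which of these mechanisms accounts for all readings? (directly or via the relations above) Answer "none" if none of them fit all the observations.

B

Testing each hypothesis:
(A) process P1 — signal on channel 2 -; parameter X depressed +; rate R decreasing +; signal on channel 4 +; signal on channel 3 +; indicator I2 active -
(B) mechanism M6 — accounts for every observation (rate R decreasing by signal on channel 3 → rate R decreasing)
(C) mechanism M7 — signal on channel 2 +; parameter X depressed +; rate R decreasing -; signal on channel 4 +; signal on channel 3 -; indicator I2 active -
(D) mechanism M3 — fails on parameter X depressed (predicts parameter X elevated, not parameter X depressed)
(E) mechanism M8 — signal on channel 2 -; parameter X depressed +; rate R decreasing -; signal on channel 4 +; signal on channel 3 -; indicator I2 active +
(B) is the only candidate with no mismatches.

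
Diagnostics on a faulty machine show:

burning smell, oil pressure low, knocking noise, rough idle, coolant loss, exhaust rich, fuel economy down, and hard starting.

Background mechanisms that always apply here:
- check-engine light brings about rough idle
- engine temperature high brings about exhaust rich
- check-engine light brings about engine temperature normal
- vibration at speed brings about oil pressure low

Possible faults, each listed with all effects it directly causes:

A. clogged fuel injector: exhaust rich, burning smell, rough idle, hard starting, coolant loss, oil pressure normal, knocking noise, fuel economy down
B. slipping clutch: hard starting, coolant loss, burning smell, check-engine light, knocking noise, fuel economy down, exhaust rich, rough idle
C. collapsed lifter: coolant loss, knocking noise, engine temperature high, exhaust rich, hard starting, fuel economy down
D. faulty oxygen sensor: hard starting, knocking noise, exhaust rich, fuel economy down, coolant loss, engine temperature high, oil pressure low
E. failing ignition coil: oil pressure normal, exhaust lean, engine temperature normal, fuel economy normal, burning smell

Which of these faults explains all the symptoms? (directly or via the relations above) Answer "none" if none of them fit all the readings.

Testing each hypothesis:
(A) clogged fuel injector — fails on oil pressure low (predicts oil pressure normal, not oil pressure low)
(B) slipping clutch — burning smell +; oil pressure low -; knocking noise +; rough idle +; coolant loss +; exhaust rich +; fuel economy down +; hard starting +
(C) collapsed lifter — burning smell -; oil pressure low -; knocking noise +; rough idle -; coolant loss +; exhaust rich +; fuel economy down +; hard starting +
(D) faulty oxygen sensor — does not account for burning smell, rough idle
(E) failing ignition coil — burning smell +; oil pressure low -; knocking noise -; rough idle -; coolant loss -; exhaust rich -; fuel economy down -; hard starting -
None of the listed candidates fits everything.

none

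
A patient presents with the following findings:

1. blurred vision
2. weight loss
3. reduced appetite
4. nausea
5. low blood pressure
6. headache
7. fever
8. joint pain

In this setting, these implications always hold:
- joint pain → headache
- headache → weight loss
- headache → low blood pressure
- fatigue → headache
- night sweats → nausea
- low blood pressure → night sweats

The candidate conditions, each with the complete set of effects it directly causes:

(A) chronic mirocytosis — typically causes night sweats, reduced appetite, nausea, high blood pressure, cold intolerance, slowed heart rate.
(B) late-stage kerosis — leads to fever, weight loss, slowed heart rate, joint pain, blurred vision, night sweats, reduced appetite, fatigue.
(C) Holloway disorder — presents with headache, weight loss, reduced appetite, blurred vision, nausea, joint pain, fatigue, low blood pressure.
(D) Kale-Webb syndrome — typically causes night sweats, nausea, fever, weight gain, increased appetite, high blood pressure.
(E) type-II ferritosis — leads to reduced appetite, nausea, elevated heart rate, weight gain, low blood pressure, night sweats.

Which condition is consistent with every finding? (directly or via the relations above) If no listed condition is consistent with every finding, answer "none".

Testing each hypothesis:
(A) chronic mirocytosis — blurred vision -; weight loss -; reduced appetite +; nausea +; low blood pressure -; headache -; fever -; joint pain -
(B) late-stage kerosis — blurred vision +; weight loss +; reduced appetite +; nausea + (by night sweats → nausea); low blood pressure + (by joint pain → headache → low blood pressure); headache + (by joint pain → headache); fever +; joint pain +
(C) Holloway disorder — does not account for fever
(D) Kale-Webb syndrome — fails on blurred vision, weight loss, reduced appetite, low blood pressure, headache, joint pain (predicts weight gain, not weight loss; predicts increased appetite, not reduced appetite; predicts high blood pressure, not low blood pressure)
(E) type-II ferritosis — blurred vision -; weight loss -; reduced appetite +; nausea +; low blood pressure +; headache -; fever -; joint pain -
Only (B) is consistent with every observation.

B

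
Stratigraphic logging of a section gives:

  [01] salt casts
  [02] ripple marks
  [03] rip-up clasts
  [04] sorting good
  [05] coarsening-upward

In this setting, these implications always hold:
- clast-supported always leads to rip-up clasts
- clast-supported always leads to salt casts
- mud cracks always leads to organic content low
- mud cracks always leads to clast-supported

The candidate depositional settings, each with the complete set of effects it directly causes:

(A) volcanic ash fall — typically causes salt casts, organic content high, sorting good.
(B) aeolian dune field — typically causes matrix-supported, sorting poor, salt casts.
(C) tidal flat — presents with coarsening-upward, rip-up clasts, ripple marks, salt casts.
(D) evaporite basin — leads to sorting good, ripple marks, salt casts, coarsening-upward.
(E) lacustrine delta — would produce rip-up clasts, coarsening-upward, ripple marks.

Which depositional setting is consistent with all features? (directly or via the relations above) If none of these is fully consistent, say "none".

none

Checking each candidate against the observations:
(A) volcanic ash fall — salt casts +; ripple marks -; rip-up clasts -; sorting good +; coarsening-upward -
(B) aeolian dune field — salt casts +; ripple marks -; rip-up clasts -; sorting good -; coarsening-upward -
(C) tidal flat — salt casts +; ripple marks +; rip-up clasts +; sorting good -; coarsening-upward +
(D) evaporite basin — does not account for rip-up clasts
(E) lacustrine delta — salt casts -; ripple marks +; rip-up clasts +; sorting good -; coarsening-upward +
Every candidate fails on at least one observation.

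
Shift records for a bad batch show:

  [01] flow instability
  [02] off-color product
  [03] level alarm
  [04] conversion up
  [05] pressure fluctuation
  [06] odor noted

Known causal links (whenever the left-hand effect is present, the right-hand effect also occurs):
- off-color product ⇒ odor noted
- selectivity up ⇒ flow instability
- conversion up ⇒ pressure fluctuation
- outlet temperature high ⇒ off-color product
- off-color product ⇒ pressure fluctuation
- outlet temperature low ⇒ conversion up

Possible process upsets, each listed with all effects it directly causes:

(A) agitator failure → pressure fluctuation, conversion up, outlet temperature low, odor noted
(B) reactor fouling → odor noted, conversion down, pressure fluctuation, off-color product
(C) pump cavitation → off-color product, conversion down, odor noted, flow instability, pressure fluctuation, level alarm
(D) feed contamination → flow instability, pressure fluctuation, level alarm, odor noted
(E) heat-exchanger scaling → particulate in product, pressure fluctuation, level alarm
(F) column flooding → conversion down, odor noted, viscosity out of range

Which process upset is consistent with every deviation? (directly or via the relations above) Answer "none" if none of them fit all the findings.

Per-candidate check:
(A) agitator failure — does not account for flow instability, off-color product, level alarm
(B) reactor fouling — flow instability ✗; off-color product ✓; level alarm ✗; conversion up ✗; pressure fluctuation ✓; odor noted ✓
(C) pump cavitation — fails on conversion up (predicts conversion down, not conversion up)
(D) feed contamination — flow instability ✓; off-color product ✗; level alarm ✓; conversion up ✗; pressure fluctuation ✓; odor noted ✓
(E) heat-exchanger scaling — flow instability ✗; off-color product ✗; level alarm ✓; conversion up ✗; pressure fluctuation ✓; odor noted ✗
(F) column flooding — flow instability ✗; off-color product ✗; level alarm ✗; conversion up ✗; pressure fluctuation ✗; odor noted ✓
Every candidate fails on at least one observation.

none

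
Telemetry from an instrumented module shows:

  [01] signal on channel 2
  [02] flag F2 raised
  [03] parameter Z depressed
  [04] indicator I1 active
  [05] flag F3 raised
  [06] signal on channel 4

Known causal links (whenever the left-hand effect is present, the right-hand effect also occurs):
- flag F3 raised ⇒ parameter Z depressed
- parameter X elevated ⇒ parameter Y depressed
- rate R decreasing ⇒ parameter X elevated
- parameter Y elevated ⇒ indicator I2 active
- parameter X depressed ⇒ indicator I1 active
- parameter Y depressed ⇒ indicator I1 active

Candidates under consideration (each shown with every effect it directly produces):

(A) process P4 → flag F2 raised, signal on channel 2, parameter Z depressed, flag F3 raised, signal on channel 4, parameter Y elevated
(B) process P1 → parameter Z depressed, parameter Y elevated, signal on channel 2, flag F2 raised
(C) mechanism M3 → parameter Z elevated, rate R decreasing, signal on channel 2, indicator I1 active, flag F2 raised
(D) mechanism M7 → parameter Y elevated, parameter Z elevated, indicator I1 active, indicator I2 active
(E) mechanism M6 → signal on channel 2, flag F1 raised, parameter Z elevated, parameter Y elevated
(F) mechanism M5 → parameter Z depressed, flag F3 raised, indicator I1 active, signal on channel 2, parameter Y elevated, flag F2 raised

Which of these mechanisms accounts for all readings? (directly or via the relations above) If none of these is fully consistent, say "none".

Checking each candidate against the observations:
(A) process P4 — signal on channel 2 ✓; flag F2 raised ✓; parameter Z depressed ✓; indicator I1 active ✗; flag F3 raised ✓; signal on channel 4 ✓
(B) process P1 — does not account for indicator I1 active, flag F3 raised, signal on channel 4
(C) mechanism M3 — signal on channel 2 ✓; flag F2 raised ✓; parameter Z depressed ✗; indicator I1 active ✓; flag F3 raised ✗; signal on channel 4 ✗
(D) mechanism M7 — fails on signal on channel 2, flag F2 raised, parameter Z depressed, flag F3 raised, signal on channel 4 (predicts parameter Z elevated, not parameter Z depressed)
(E) mechanism M6 — signal on channel 2 ✓; flag F2 raised ✗; parameter Z depressed ✗; indicator I1 active ✗; flag F3 raised ✗; signal on channel 4 ✗
(F) mechanism M5 — signal on channel 2 ✓; flag F2 raised ✓; parameter Z depressed ✓; indicator I1 active ✓; flag F3 raised ✓; signal on channel 4 ✗
Every candidate fails on at least one observation.

none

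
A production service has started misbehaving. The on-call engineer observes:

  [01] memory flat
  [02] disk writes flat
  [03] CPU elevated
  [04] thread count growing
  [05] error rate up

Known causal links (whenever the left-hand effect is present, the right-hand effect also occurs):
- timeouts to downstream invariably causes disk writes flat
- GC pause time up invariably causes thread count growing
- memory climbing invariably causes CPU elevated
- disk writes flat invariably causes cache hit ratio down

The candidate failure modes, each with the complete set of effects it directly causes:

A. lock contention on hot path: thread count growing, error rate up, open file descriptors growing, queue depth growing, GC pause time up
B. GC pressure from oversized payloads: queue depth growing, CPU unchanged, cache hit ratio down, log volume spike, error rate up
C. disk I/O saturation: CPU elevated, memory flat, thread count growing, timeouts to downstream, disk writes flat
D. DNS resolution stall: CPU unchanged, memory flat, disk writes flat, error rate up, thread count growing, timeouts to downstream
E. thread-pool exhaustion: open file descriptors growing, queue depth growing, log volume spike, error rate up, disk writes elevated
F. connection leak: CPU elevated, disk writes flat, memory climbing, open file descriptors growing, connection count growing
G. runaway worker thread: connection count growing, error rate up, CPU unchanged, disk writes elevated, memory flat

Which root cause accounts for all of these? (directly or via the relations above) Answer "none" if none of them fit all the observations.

Checking each candidate against the observations:
(A) lock contention on hot path — memory flat ✗; disk writes flat ✗; CPU elevated ✗; thread count growing ✓; error rate up ✓
(B) GC pressure from oversized payloads — fails on memory flat, disk writes flat, CPU elevated, thread count growing (predicts CPU unchanged, not CPU elevated)
(C) disk I/O saturation — does not account for error rate up
(D) DNS resolution stall — fails on CPU elevated (predicts CPU unchanged, not CPU elevated)
(E) thread-pool exhaustion — fails on memory flat, disk writes flat, CPU elevated, thread count growing (predicts disk writes elevated, not disk writes flat)
(F) connection leak — memory flat ✗; disk writes flat ✓; CPU elevated ✓; thread count growing ✗; error rate up ✗
(G) runaway worker thread — memory flat ✓; disk writes flat ✗; CPU elevated ✗; thread count growing ✗; error rate up ✓
None of the listed candidates fits everything.

none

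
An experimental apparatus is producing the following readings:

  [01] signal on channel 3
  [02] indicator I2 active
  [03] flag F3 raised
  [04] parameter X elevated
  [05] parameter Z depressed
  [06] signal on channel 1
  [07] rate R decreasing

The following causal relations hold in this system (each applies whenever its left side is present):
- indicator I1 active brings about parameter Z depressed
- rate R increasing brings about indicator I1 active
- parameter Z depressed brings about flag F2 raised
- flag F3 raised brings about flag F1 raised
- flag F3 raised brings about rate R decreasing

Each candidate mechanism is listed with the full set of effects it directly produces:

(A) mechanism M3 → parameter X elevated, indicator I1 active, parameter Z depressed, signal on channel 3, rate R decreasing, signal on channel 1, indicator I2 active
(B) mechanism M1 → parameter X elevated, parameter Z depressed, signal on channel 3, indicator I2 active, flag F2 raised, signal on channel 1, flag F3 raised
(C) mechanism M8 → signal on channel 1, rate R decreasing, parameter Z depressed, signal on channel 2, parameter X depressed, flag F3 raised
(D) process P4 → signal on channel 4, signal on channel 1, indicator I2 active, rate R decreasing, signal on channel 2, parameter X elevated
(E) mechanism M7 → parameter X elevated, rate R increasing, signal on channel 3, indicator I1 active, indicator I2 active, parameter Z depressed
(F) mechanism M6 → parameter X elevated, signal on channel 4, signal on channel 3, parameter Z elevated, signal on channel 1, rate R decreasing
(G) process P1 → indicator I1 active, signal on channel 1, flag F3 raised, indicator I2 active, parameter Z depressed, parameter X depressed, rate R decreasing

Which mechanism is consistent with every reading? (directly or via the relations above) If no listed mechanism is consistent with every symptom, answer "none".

B

Per-candidate check:
(A) mechanism M3 — signal on channel 3 +; indicator I2 active +; flag F3 raised -; parameter X elevated +; parameter Z depressed +; signal on channel 1 +; rate R decreasing +
(B) mechanism M1 — accounts for every observation (rate R decreasing by flag F3 raised → rate R decreasing)
(C) mechanism M8 — signal on channel 3 -; indicator I2 active -; flag F3 raised +; parameter X elevated -; parameter Z depressed +; signal on channel 1 +; rate R decreasing +
(D) process P4 — signal on channel 3 -; indicator I2 active +; flag F3 raised -; parameter X elevated +; parameter Z depressed -; signal on channel 1 +; rate R decreasing +
(E) mechanism M7 — signal on channel 3 +; indicator I2 active +; flag F3 raised -; parameter X elevated +; parameter Z depressed +; signal on channel 1 -; rate R decreasing -
(F) mechanism M6 — fails on indicator I2 active, flag F3 raised, parameter Z depressed (predicts parameter Z elevated, not parameter Z depressed)
(G) process P1 — fails on signal on channel 3, parameter X elevated (predicts parameter X depressed, not parameter X elevated)
(B) is the only candidate with no mismatches.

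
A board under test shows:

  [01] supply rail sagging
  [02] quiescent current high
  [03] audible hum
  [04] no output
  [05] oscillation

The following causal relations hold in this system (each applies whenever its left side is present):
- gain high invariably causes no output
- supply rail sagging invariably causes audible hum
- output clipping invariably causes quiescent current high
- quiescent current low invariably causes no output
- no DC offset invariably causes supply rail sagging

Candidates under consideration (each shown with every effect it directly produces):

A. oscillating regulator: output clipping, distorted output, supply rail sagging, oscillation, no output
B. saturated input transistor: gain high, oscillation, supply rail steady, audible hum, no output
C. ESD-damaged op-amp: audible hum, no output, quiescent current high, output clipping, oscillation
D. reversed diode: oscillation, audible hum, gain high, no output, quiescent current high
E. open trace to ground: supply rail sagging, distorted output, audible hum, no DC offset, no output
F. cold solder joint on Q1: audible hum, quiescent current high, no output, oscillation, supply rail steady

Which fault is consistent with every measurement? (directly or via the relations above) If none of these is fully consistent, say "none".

A

Per-candidate check:
(A) oscillating regulator — supply rail sagging ✓; quiescent current high ✓ (by output clipping → quiescent current high); audible hum ✓ (by supply rail sagging → audible hum); no output ✓; oscillation ✓
(B) saturated input transistor — fails on supply rail sagging, quiescent current high (predicts supply rail steady, not supply rail sagging)
(C) ESD-damaged op-amp — supply rail sagging ✗; quiescent current high ✓; audible hum ✓; no output ✓; oscillation ✓
(D) reversed diode — supply rail sagging ✗; quiescent current high ✓; audible hum ✓; no output ✓; oscillation ✓
(E) open trace to ground — supply rail sagging ✓; quiescent current high ✗; audible hum ✓; no output ✓; oscillation ✗
(F) cold solder joint on Q1 — supply rail sagging ✗; quiescent current high ✓; audible hum ✓; no output ✓; oscillation ✓
(A) alone accounts for all the evidence.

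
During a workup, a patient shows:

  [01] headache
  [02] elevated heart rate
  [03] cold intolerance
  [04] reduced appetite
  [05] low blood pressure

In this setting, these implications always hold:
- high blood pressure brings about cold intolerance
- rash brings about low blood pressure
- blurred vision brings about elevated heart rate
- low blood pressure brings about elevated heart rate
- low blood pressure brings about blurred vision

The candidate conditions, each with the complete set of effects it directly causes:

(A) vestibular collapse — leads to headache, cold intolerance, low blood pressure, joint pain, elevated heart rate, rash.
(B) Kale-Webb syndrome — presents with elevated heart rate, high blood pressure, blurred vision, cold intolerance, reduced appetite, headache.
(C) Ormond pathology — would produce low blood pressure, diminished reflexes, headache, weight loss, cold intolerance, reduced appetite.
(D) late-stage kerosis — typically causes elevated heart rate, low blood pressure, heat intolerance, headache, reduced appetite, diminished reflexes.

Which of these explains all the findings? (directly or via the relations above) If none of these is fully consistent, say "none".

Per-candidate check:
(A) vestibular collapse — does not account for reduced appetite
(B) Kale-Webb syndrome — fails on low blood pressure (predicts high blood pressure, not low blood pressure)
(C) Ormond pathology — accounts for every observation (elevated heart rate through low blood pressure → elevated heart rate)
(D) late-stage kerosis — fails on cold intolerance (predicts heat intolerance, not cold intolerance)
(C) alone accounts for all the evidence.

C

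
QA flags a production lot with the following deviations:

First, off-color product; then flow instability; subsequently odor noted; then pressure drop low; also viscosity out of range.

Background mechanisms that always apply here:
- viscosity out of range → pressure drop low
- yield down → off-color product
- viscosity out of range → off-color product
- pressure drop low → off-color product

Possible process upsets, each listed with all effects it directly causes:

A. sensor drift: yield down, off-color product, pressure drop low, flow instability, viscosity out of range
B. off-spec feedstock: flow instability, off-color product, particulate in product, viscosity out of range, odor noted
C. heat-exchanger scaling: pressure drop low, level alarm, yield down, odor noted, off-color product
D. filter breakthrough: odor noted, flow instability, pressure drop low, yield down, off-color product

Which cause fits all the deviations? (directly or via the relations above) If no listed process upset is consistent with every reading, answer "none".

B

Checking each candidate against the observations:
(A) sensor drift — off-color product yes; flow instability yes; odor noted NO; pressure drop low yes; viscosity out of range yes
(B) off-spec feedstock — off-color product yes; flow instability yes; odor noted yes; pressure drop low yes (through viscosity out of range → pressure drop low); viscosity out of range yes
(C) heat-exchanger scaling — off-color product yes; flow instability NO; odor noted yes; pressure drop low yes; viscosity out of range NO
(D) filter breakthrough — off-color product yes; flow instability yes; odor noted yes; pressure drop low yes; viscosity out of range NO
(B) alone accounts for all the evidence.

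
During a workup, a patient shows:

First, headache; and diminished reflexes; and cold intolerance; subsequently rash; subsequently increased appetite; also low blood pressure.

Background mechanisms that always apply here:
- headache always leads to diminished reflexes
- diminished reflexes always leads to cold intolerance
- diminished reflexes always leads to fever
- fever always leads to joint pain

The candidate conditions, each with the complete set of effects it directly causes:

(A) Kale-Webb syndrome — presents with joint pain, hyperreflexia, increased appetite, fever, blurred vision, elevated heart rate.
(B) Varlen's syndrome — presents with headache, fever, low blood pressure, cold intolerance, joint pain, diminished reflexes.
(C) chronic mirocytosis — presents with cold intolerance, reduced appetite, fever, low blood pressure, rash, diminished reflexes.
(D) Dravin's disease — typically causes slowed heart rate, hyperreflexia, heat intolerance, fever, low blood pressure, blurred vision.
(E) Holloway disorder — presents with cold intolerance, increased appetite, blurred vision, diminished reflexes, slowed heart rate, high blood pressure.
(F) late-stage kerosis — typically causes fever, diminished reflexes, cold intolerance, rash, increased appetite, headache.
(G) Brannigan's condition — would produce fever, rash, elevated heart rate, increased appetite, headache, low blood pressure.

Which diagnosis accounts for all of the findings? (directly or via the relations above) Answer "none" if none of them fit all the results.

For each candidate, compare predicted effects to what was observed:
(A) Kale-Webb syndrome — fails on headache, diminished reflexes, cold intolerance, rash, low blood pressure (predicts hyperreflexia, not diminished reflexes)
(B) Varlen's syndrome — does not account for rash, increased appetite
(C) chronic mirocytosis — headache NO; diminished reflexes yes; cold intolerance yes; rash yes; increased appetite NO; low blood pressure yes
(D) Dravin's disease — headache NO; diminished reflexes NO; cold intolerance NO; rash NO; increased appetite NO; low blood pressure yes
(E) Holloway disorder — fails on headache, rash, low blood pressure (predicts high blood pressure, not low blood pressure)
(F) late-stage kerosis — does not account for low blood pressure
(G) Brannigan's condition — accounts for every observation (diminished reflexes through headache → diminished reflexes)
Only (G) is consistent with every observation.

G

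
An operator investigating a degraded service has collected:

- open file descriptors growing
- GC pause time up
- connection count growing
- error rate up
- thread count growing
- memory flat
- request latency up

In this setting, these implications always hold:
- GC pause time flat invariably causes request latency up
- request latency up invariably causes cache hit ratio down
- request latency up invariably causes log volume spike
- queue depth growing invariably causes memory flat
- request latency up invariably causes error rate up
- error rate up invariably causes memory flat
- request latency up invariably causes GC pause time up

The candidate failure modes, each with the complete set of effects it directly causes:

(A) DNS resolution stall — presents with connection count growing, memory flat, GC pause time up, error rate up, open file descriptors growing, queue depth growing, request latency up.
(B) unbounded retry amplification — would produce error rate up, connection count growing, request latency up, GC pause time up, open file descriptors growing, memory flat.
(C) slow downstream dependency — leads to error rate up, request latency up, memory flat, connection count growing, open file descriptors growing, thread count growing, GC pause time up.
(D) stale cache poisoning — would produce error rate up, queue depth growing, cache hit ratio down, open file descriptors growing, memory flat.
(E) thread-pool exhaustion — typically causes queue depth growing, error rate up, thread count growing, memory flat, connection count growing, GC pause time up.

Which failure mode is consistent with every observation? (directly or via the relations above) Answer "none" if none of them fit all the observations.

C

Testing each hypothesis:
(A) DNS resolution stall — open file descriptors growing yes; GC pause time up yes; connection count growing yes; error rate up yes; thread count growing NO; memory flat yes; request latency up yes
(B) unbounded retry amplification — open file descriptors growing yes; GC pause time up yes; connection count growing yes; error rate up yes; thread count growing NO; memory flat yes; request latency up yes
(C) slow downstream dependency — accounts for every observation
(D) stale cache poisoning — open file descriptors growing yes; GC pause time up NO; connection count growing NO; error rate up yes; thread count growing NO; memory flat yes; request latency up NO
(E) thread-pool exhaustion — open file descriptors growing NO; GC pause time up yes; connection count growing yes; error rate up yes; thread count growing yes; memory flat yes; request latency up NO
(C) alone accounts for all the evidence.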